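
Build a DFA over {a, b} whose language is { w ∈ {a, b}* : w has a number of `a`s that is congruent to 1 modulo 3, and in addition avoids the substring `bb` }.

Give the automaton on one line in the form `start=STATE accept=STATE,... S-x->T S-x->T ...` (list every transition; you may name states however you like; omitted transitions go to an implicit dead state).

start=q0 accept=q1,q4 q0-a->q1 q0-b->q2 q1-a->q3 q1-b->q4 q2-a->q1 q2-b->q5 q3-a->q0 q3-b->q6 q4-a->q3 q4-b->q7 q5-a->q7 q5-b->q5 q6-a->q0 q6-b->q8 q7-a->q8 q7-b->q7 q8-a->q5 q8-b->q8

Build one automaton per condition and run them in lockstep. The first has 3 states tracking the count of `a`s modulo 3; the second has 3 states tracking partial matches of the forbidden pattern `bb`. A product state is a pair (one from each), accepting exactly when both do.
A 9-state machine:
        a   b  
>  q0   q1  q2 
 * q1   q3  q4 
   q2   q1  q5 
   q3   q0  q6 
 * q4   q3  q7 
   q5   q7  q5 
   q6   q0  q8 
   q7   q8  q7 
   q8   q5  q8 
(> = start, * = accepting)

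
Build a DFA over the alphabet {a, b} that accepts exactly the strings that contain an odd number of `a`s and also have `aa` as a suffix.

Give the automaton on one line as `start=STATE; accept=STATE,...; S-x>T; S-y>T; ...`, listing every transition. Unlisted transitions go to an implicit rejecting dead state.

Build one automaton per condition and run them in lockstep. The first has 2 states tracking the count of `a`s modulo 2; the second has 3 states tracking how much of the suffix `aa` has currently been matched. A product state is a pair (one from each), accepting exactly when both do. After merging equivalent states the machine shrinks.
        a   b  
>  q0   q1  q0 
   q1   q2  q1 
   q2   q3  q0 
 * q3   q2  q1 
(> = start, * = accepting)

start=q0; accept=q3; q0-a>q1; q0-b>q0; q1-a>q2; q1-b>q1; q2-a>q3; q2-b>q0; q3-a>q2; q3-b>q1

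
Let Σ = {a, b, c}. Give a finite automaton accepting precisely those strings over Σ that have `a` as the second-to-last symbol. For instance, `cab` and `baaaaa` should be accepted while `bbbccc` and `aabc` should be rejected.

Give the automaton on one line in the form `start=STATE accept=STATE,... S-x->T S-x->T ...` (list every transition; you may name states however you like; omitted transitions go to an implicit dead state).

start=q0 accept=q4,q5,q6 q0-a->q1 q0-b->q2 q0-c->q3 q1-a->q4 q1-b->q5 q1-c->q6 q2-a->q7 q2-b->q8 q2-c->q9 q3-a->q10 q3-b->q11 q3-c->q12 q4-a->q4 q4-b->q5 q4-c->q6 q5-a->q7 q5-b->q8 q5-c->q9 q6-a->q10 q6-b->q11 q6-c->q12 q7-a->q4 q7-b->q5 q7-c->q6 q8-a->q7 q8-b->q8 q8-c->q9 q9-a->q10 q9-b->q11 q9-c->q12 q10-a->q4 q10-b->q5 q10-c->q6 q11-a->q7 q11-b->q8 q11-c->q9 q12-a->q10 q12-b->q11 q12-c->q12

A DFA must remember the last 2 symbols (since which symbol is second-to-last isn't known until the input ends). Use one state per possible window of the last ≤2 symbols; accept from those whose window starts with `a`.
13 states suffice.
          a    b    c  
>  q0     q1   q2   q3 
   q1     q4   q5   q6 
   q2     q7   q8   q9 
   q3    q10  q11  q12 
 * q4     q4   q5   q6 
 * q5     q7   q8   q9 
 * q6    q10  q11  q12 
   q7     q4   q5   q6 
   q8     q7   q8   q9 
   q9    q10  q11  q12 
   q10    q4   q5   q6 
   q11    q7   q8   q9 
   q12   q10  q11  q12 
(> = start, * = accepting)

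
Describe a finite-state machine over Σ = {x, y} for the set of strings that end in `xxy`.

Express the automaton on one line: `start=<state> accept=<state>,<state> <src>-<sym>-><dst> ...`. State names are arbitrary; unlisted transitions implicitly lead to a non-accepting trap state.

Remember how much of `xxy` the current input suffix matches. State s0 means no match yet; s1 means the last symbol is `x`; s2 means the last 2 symbols are `xx`; s3 means the last 3 symbols are `xxy`. Only s3 accepts. On a mismatch, fall back to the longest proper suffix that is still a prefix of `xxy`.
With 4 states:
        x   y  
>  s0   s1  s0 
   s1   s2  s0 
   s2   s2  s3 
 * s3   s1  s0 
(> = start, * = accepting)

start=s0 accept=s3 s0-x->s1 s0-y->s0 s1-x->s2 s1-y->s0 s2-x->s2 s2-y->s3 s3-x->s1 s3-y->s0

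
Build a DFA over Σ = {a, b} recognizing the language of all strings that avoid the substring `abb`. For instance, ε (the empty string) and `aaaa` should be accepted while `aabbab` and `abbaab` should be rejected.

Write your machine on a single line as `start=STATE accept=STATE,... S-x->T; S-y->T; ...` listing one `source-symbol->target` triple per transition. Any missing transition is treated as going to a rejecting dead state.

Track partial matches of the forbidden pattern `abb`. State S3 is a dead state reached once `abb` has occurred; every other state accepts. S0 means no part of `abb` is currently matched.
        a   b  
>* S0   S1  S0 
 * S1   S1  S2 
 * S2   S1  S3 
   S3   S3  S3 
(> = start, * = accepting)

start=S0; accept=S0,S1,S2; S0-a->S1; S0-b->S0; S1-a->S1; S1-b->S2; S2-a->S1; S2-b->S3; S3-a->S3; S3-b->S3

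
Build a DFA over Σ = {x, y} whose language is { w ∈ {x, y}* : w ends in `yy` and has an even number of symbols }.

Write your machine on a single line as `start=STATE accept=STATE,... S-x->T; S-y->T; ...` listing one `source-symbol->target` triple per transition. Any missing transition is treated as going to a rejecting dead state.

Handle the two conditions separately and then intersect. One (3 states) tracks how much of the suffix `yy` has currently been matched; the other (2 states) tracks the input length modulo 2. Each combined state is a pair, one component from each; accept when both components accept. Minimizing collapses redundant product states.
A 4-state machine:
       x  y 
>  A   B  C 
   B   A  A 
   C   A  D 
 * D   B  C 
(> = start, * = accepting)

start=A; accept=D; A-x->B; A-y->C; B-x->A; B-y->A; C-x->A; C-y->D; D-x->B; D-y->C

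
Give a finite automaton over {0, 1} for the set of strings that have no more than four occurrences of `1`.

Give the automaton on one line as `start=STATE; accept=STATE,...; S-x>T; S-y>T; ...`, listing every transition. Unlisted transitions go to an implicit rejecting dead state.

Count `1`s, saturating at 5: states s0 through s4 mean 0 through 4 `1`s seen; s5 means more than 4. Each `1` increments (capped at s5); other symbols loop. Accept from {s0, s1, s2, s3, s4}.
        0   1  
>* s0   s0  s1 
 * s1   s1  s2 
 * s2   s2  s3 
 * s3   s3  s4 
 * s4   s4  s5 
   s5   s5  s5 
(> = start, * = accepting)

start=s0; accept=s0,s1,s2,s3,s4; s0-0>s0; s0-1>s1; s1-0>s1; s1-1>s2; s2-0>s2; s2-1>s3; s3-0>s3; s3-1>s4; s4-0>s4; s4-1>s5; s5-0>s5; s5-1>s5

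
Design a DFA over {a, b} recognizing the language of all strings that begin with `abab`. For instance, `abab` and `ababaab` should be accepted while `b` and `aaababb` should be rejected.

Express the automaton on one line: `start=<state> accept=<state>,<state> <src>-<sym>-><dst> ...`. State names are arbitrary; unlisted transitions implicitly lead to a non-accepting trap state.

start=q0 accept=q4 q0-a->q1 q0-b->q5 q1-a->q5 q1-b->q2 q2-a->q3 q2-b->q5 q3-a->q5 q3-b->q4 q4-a->q4 q4-b->q4 q5-a->q5 q5-b->q5

Walk along `abab` while the input agrees: from q0 take `a` to q1, and so on. Any deviation drops to the rejecting sink q5. Once q4 is reached the prefix is confirmed and every continuation is accepted.
With 6 states:
        a   b  
>  q0   q1  q5 
   q1   q5  q2 
   q2   q3  q5 
   q3   q5  q4 
 * q4   q4  q4 
   q5   q5  q5 
(> = start, * = accepting)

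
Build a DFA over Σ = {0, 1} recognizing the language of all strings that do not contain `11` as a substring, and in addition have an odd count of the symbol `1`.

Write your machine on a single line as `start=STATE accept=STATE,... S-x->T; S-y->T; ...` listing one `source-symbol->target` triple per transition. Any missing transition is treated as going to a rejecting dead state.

start=q0; accept=q1,q2; q0-0->q0; q0-1->q1; q1-0->q2; q1-1->q3; q2-0->q2; q2-1->q4; q3-0->q3; q3-1->q5; q4-0->q0; q4-1->q5; q5-0->q5; q5-1->q3

Build one automaton per condition and run them in lockstep. The first has 3 states tracking partial matches of the forbidden pattern `11`; the second has 2 states tracking the count of `1`s modulo 2. A product state is a pair (one from each), accepting exactly when both do.
6 states suffice.
        0   1  
>  q0   q0  q1 
 * q1   q2  q3 
 * q2   q2  q4 
   q3   q3  q5 
   q4   q0  q5 
   q5   q5  q3 
(> = start, * = accepting)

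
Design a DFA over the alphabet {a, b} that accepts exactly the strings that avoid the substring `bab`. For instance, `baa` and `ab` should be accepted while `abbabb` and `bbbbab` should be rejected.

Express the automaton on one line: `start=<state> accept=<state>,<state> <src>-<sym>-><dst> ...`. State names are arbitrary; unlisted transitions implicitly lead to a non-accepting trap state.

start=q0 accept=q0,q1,q2 q0-a->q0 q0-b->q1 q1-a->q2 q1-b->q1 q2-a->q0 q2-b->q3 q3-a->q3 q3-b->q3

This is the complement of 'contains `bab`'. Use the same substring-matching states — q0 through q3 holding how much of `bab` has just been matched — but flip the accepting set: everything except the trap q3 accepts.
4 states suffice.
        a   b  
>* q0   q0  q1 
 * q1   q2  q1 
 * q2   q0  q3 
   q3   q3  q3 
(> = start, * = accepting)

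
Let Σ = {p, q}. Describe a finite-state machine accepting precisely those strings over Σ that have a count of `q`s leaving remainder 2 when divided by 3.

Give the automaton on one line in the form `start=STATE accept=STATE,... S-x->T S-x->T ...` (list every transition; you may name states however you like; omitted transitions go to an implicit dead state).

The only thing that matters is how many `q`s have appeared, reduced mod 3. Use one state per residue: A for 0, …, C for 2. Reading `q` moves to the next residue; anything else stays put. C is accepting.
       p  q 
>  A   A  B 
   B   B  C 
 * C   C  A 
(> = start, * = accepting)

start=A accept=C A-p->A A-q->B B-p->B B-q->C C-p->C C-q->A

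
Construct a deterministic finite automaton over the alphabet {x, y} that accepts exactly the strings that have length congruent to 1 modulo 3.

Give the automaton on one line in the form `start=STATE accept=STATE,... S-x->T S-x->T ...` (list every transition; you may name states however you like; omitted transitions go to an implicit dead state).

Count input length modulo 3: every symbol advances one step around the cycle S0 → S1 → S2 → S0. Accept at S1.
A 3-state machine:
        x   y  
>  S0   S1  S1 
 * S1   S2  S2 
   S2   S0  S0 
(> = start, * = accepting)

start=S0 accept=S1 S0-x->S1 S0-y->S1 S1-x->S2 S1-y->S2 S2-x->S0 S2-y->S0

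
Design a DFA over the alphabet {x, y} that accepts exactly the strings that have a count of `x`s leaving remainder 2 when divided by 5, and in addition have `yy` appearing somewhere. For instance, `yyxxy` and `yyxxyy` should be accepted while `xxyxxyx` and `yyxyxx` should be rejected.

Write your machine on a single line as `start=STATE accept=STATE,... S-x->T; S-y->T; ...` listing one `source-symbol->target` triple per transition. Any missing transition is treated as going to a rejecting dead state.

start=A; accept=L; A-x->B; A-y->C; B-x->D; B-y->E; C-x->B; C-y->F; D-x->G; D-y->H; E-x->D; E-y->I; F-x->I; F-y->F; G-x->J; G-y->K; H-x->G; H-y->L; I-x->L; I-y->I; J-x->A; J-y->M; K-x->J; K-y->N; L-x->N; L-y->L; M-x->A; M-y->O; N-x->O; N-y->N; O-x->F; O-y->O

Build one automaton per condition and run them in lockstep. One (5 states) tracks the count of `x`s modulo 5; the other (3 states) tracks whether and how much of `yy` has been seen. Each combined state is a pair, one component from each; accept when both components accept.
15 states suffice.
       x  y 
>  A   B  C 
   B   D  E 
   C   B  F 
   D   G  H 
   E   D  I 
   F   I  F 
   G   J  K 
   H   G  L 
   I   L  I 
   J   A  M 
   K   J  N 
 * L   N  L 
   M   A  O 
   N   O  N 
   O   F  O 
(> = start, * = accepting)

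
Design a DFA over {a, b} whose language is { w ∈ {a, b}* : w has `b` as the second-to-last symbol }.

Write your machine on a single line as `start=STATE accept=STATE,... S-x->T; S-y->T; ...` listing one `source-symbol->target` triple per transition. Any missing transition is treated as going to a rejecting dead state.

start=S0; accept=S5,S6; S0-a->S1; S0-b->S2; S1-a->S3; S1-b->S4; S2-a->S5; S2-b->S6; S3-a->S3; S3-b->S4; S4-a->S5; S4-b->S6; S5-a->S3; S5-b->S4; S6-a->S5; S6-b->S6

A DFA must remember the last 2 symbols (since which symbol is second-to-last isn't known until the input ends). Use one state per possible window of the last ≤2 symbols; accept from those whose window starts with `b`.
A 7-state machine:
        a   b  
>  S0   S1  S2 
   S1   S3  S4 
   S2   S5  S6 
   S3   S3  S4 
   S4   S5  S6 
 * S5   S3  S4 
 * S6   S5  S6 
(> = start, * = accepting)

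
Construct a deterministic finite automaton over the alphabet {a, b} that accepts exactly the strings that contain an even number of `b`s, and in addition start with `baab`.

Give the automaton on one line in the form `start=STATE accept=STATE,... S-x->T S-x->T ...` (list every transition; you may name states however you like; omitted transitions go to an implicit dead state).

start=S0 accept=S6 S0-a->S1 S0-b->S2 S1-a->S1 S1-b->S3 S2-a->S4 S2-b->S1 S3-a->S3 S3-b->S1 S4-a->S5 S4-b->S1 S5-a->S3 S5-b->S6 S6-a->S6 S6-b->S7 S7-a->S7 S7-b->S6

Build one automaton per condition and run them in lockstep. One (2 states) tracks the count of `b`s modulo 2; the other (6 states) tracks whether the input so far still matches the prefix `baab`. Each combined state is a pair, one component from each; accept when both components accept.
With 8 states:
        a   b  
>  S0   S1  S2 
   S1   S1  S3 
   S2   S4  S1 
   S3   S3  S1 
   S4   S5  S1 
   S5   S3  S6 
 * S6   S6  S7 
   S7   S7  S6 
(> = start, * = accepting)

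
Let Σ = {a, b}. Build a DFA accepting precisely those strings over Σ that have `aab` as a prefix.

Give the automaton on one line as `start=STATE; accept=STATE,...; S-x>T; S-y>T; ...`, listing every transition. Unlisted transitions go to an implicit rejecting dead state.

Check the first 3 symbols one by one: s0 through s2 record how many have matched `aab` so far; any wrong symbol goes to the dead state s4. After all 3 match we enter the accepting sink s3.
        a   b  
>  s0   s1  s4 
   s1   s2  s4 
   s2   s4  s3 
 * s3   s3  s3 
   s4   s4  s4 
(> = start, * = accepting)

start=s0; accept=s3; s0-a>s1; s0-b>s4; s1-a>s2; s1-b>s4; s2-a>s4; s2-b>s3; s3-a>s3; s3-b>s3; s4-a>s4; s4-b>s4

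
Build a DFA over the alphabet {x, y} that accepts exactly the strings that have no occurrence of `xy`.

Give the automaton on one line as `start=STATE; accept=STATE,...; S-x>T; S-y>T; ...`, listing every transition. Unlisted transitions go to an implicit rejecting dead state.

start=A; accept=A,B; A-x>B; A-y>A; B-x>B; B-y>C; C-x>C; C-y>C

Track partial matches of the forbidden pattern `xy`. State C is a dead state reached once `xy` has occurred; every other state accepts. A means no part of `xy` is currently matched.
       x  y 
>* A   B  A 
 * B   B  C 
   C   C  C 
(> = start, * = accepting)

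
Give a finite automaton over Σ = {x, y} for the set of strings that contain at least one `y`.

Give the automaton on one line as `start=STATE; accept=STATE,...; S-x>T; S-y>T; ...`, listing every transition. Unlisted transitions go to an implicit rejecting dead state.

Count `y`s, saturating at 2: state q0 means no `y` yet, q1 means one `y` seen, q2 means more than one. Each `y` increments (capped at q2); other symbols loop. Accept from {q1, q2}.
3 states suffice.
        x   y  
>  q0   q0  q1 
 * q1   q1  q2 
 * q2   q2  q2 
(> = start, * = accepting)

start=q0; accept=q1,q2; q0-x>q0; q0-y>q1; q1-x>q1; q1-y>q2; q2-x>q2; q2-y>q2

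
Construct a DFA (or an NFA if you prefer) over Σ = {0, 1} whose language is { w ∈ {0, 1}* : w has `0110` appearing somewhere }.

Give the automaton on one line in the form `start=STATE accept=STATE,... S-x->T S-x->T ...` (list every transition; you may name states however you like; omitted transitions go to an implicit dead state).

start=s0 accept=s4 s0-0->s1 s0-1->s0 s1-0->s1 s1-1->s2 s2-0->s1 s2-1->s3 s3-0->s4 s3-1->s0 s4-0->s4 s4-1->s4

States s0..s3 record the length of the longest prefix of `0110` that matches the current input suffix. Reaching s4 means `0110` has been seen, and we stay there forever. Accept from s4.
5 states suffice.
        0   1  
>  s0   s1  s0 
   s1   s1  s2 
   s2   s1  s3 
   s3   s4  s0 
 * s4   s4  s4 
(> = start, * = accepting)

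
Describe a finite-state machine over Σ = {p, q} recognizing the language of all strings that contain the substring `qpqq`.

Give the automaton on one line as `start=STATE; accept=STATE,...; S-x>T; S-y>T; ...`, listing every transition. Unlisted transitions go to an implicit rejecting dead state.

start=s0; accept=s4; s0-p>s0; s0-q>s1; s1-p>s2; s1-q>s1; s2-p>s0; s2-q>s3; s3-p>s2; s3-q>s4; s4-p>s4; s4-q>s4

Track how much of `qpqq` has been matched so far: state s0 is no progress, s4 is the absorbing accept state reached once `qpqq` has occurred. Intermediate states record partial matches; on a mismatch, fall back to the longest reusable overlap.
        p   q  
>  s0   s0  s1 
   s1   s2  s1 
   s2   s0  s3 
   s3   s2  s4 
 * s4   s4  s4 
(> = start, * = accepting)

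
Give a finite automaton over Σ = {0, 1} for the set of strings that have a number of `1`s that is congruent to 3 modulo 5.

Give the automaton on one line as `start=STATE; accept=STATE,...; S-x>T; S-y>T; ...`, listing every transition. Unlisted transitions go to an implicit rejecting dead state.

start=A; accept=D; A-0>A; A-1>B; B-0>B; B-1>C; C-0>C; C-1>D; D-0>D; D-1>E; E-0>E; E-1>A

The only thing that matters is how many `1`s have appeared, reduced mod 5. Use one state per residue: A for 0, …, E for 4. Reading `1` moves to the next residue; anything else stays put. D is accepting.
       0  1 
>  A   A  B 
   B   B  C 
   C   C  D 
 * D   D  E 
   E   E  A 
(> = start, * = accepting)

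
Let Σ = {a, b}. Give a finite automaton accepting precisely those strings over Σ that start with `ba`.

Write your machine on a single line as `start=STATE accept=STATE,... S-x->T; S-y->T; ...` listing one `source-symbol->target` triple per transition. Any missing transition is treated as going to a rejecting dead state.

Walk along `ba` while the input agrees: from q0 take `b` to q1, and so on. Any deviation drops to the rejecting sink q3. Once q2 is reached the prefix is confirmed and every continuation is accepted.
        a   b  
>  q0   q3  q1 
   q1   q2  q3 
 * q2   q2  q2 
   q3   q3  q3 
(> = start, * = accepting)

start=q0; accept=q2; q0-a->q3; q0-b->q1; q1-a->q2; q1-b->q3; q2-a->q2; q2-b->q2; q3-a->q3; q3-b->q3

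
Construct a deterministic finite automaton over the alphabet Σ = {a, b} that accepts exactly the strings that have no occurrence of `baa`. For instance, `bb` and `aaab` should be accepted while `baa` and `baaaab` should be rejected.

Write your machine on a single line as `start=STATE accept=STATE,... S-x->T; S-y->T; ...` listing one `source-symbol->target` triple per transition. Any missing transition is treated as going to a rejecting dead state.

Track partial matches of the forbidden pattern `baa`. State s3 is a dead state reached once `baa` has occurred; every other state accepts. s0 means no part of `baa` is currently matched.
A 4-state machine:
        a   b  
>* s0   s0  s1 
 * s1   s2  s1 
 * s2   s3  s1 
   s3   s3  s3 
(> = start, * = accepting)

start=s0; accept=s0,s1,s2; s0-a->s0; s0-b->s1; s1-a->s2; s1-b->s1; s2-a->s3; s2-b->s1; s3-a->s3; s3-b->s3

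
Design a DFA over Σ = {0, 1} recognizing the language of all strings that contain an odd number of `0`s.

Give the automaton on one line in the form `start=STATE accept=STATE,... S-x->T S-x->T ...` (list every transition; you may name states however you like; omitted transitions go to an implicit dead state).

The only thing that matters is how many `0`s have appeared, reduced mod 2. Use one state per residue: q0 for 0, …, q1 for 1. Reading `0` moves to the next residue; anything else stays put. q1 is accepting.
A 2-state machine:
        0   1  
>  q0   q1  q0 
 * q1   q0  q1 
(> = start, * = accepting)

start=q0 accept=q1 q0-0->q1 q0-1->q0 q1-0->q0 q1-1->q1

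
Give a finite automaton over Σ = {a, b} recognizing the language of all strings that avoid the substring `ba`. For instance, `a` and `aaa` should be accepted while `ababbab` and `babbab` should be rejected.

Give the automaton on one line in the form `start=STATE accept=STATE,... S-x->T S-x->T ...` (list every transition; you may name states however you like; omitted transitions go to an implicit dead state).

start=S0 accept=S0,S1 S0-a->S0 S0-b->S1 S1-a->S2 S1-b->S1 S2-a->S2 S2-b->S2

Track partial matches of the forbidden pattern `ba`. State S2 is a dead state reached once `ba` has occurred; every other state accepts. S0 means no part of `ba` is currently matched.
With 3 states:
        a   b  
>* S0   S0  S1 
 * S1   S2  S1 
   S2   S2  S2 
(> = start, * = accepting)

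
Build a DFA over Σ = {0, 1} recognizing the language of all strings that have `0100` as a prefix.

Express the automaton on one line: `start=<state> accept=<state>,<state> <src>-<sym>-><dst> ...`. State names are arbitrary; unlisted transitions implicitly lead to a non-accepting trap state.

Check the first 4 symbols one by one: q0 through q3 record how many have matched `0100` so far; any wrong symbol goes to the dead state q5. After all 4 match we enter the accepting sink q4.
With 6 states:
        0   1  
>  q0   q1  q5 
   q1   q5  q2 
   q2   q3  q5 
   q3   q4  q5 
 * q4   q4  q4 
   q5   q5  q5 
(> = start, * = accepting)

start=q0 accept=q4 q0-0->q1 q0-1->q5 q1-0->q5 q1-1->q2 q2-0->q3 q2-1->q5 q3-0->q4 q3-1->q5 q4-0->q4 q4-1->q4 q5-0->q5 q5-1->q5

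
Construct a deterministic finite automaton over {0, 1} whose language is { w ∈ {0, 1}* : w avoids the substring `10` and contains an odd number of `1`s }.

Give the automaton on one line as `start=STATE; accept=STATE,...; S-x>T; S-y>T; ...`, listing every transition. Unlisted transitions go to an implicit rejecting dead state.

Build one automaton per condition and run them in lockstep. One (3 states) tracks partial matches of the forbidden pattern `10`; the other (2 states) tracks the count of `1`s modulo 2. Each combined state is a pair, one component from each; accept when both components accept. Equivalent product states are then merged.
With 4 states:
        0   1  
>  s0   s0  s1 
 * s1   s2  s3 
   s2   s2  s2 
   s3   s2  s1 
(> = start, * = accepting)

start=s0; accept=s1; s0-0>s0; s0-1>s1; s1-0>s2; s1-1>s3; s2-0>s2; s2-1>s2; s3-0>s2; s3-1>s1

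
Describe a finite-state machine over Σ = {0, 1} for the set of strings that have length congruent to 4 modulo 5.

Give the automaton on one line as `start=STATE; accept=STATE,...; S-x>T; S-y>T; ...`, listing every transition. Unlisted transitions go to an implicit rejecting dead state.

Count input length modulo 5: every symbol advances one step around the cycle s0 → s1 → s2 → s3 → s4 → s0. Accept at s4.
With 5 states:
        0   1  
>  s0   s1  s1 
   s1   s2  s2 
   s2   s3  s3 
   s3   s4  s4 
 * s4   s0  s0 
(> = start, * = accepting)

start=s0; accept=s4; s0-0>s1; s0-1>s1; s1-0>s2; s1-1>s2; s2-0>s3; s2-1>s3; s3-0>s4; s3-1>s4; s4-0>s0; s4-1>s0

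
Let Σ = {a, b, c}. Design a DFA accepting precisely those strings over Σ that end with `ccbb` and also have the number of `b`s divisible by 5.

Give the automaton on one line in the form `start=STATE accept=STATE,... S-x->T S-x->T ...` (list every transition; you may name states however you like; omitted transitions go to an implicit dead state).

Handle the two conditions separately and then intersect. One (5 states) tracks how much of the suffix `ccbb` has currently been matched; the other (5 states) tracks the count of `b`s modulo 5. Each combined state is a pair, one component from each; accept when both components accept. Equivalent product states are then merged.
9 states suffice.
        a   b   c  
>  q0   q0  q1  q0 
   q1   q1  q2  q1 
   q2   q2  q3  q2 
   q3   q3  q4  q5 
   q4   q4  q0  q4 
   q5   q3  q4  q6 
   q6   q3  q7  q6 
   q7   q4  q8  q4 
 * q8   q0  q1  q0 
(> = start, * = accepting)

start=q0 accept=q8 q0-a->q0 q0-b->q1 q0-c->q0 q1-a->q1 q1-b->q2 q1-c->q1 q2-a->q2 q2-b->q3 q2-c->q2 q3-a->q3 q3-b->q4 q3-c->q5 q4-a->q4 q4-b->q0 q4-c->q4 q5-a->q3 q5-b->q4 q5-c->q6 q6-a->q3 q6-b->q7 q6-c->q6 q7-a->q4 q7-b->q8 q7-c->q4 q8-a->q0 q8-b->q1 q8-c->q0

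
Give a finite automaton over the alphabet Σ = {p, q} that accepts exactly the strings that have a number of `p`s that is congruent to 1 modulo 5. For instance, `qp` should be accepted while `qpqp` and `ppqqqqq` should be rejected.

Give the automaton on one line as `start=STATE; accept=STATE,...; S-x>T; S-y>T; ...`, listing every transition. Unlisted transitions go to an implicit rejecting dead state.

Keep the running count of `p`s modulo 5: each `p` advances along the cycle A → B → C → D → E → A while other symbols loop. Accept at B.
       p  q 
>  A   B  A 
 * B   C  B 
   C   D  C 
   D   E  D 
   E   A  E 
(> = start, * = accepting)

start=A; accept=B; A-p>B; A-q>A; B-p>C; B-q>B; C-p>D; C-q>C; D-p>E; D-q>D; E-p>A; E-q>E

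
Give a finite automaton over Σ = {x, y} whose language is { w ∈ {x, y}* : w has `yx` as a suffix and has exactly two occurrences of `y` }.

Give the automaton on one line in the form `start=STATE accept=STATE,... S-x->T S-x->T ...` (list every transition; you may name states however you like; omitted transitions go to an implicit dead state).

Build one automaton per condition and run them in lockstep. One (3 states) tracks how much of the suffix `yx` has currently been matched; the other (4 states) tracks the count of `y`s, saturating at 3. Each combined state is a pair, one component from each; accept when both components accept.
10 states suffice.
       x  y 
>  A   A  B 
   B   C  D 
   C   E  D 
   D   F  G 
   E   E  D 
 * F   H  G 
   G   I  G 
   H   H  G 
   I   J  G 
   J   J  G 
(> = start, * = accepting)

start=A accept=F A-x->A A-y->B B-x->C B-y->D C-x->E C-y->D D-x->F D-y->G E-x->E E-y->D F-x->H F-y->G G-x->I G-y->G H-x->H H-y->G I-x->J I-y->G J-x->J J-y->G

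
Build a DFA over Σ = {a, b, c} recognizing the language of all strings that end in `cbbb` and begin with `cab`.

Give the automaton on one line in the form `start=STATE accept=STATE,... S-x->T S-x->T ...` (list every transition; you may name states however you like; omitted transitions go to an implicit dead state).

Run two small machines in parallel and take their product. The first has 5 states tracking how much of the suffix `cbbb` has currently been matched; the second has 5 states tracking whether the input so far still matches the prefix `cab`. A product state is a pair (one from each), accepting exactly when both do.
With 13 states:
          a    b    c  
>  s0     s1   s1   s2 
   s1     s1   s1   s3 
   s2     s4   s5   s3 
   s3     s1   s5   s3 
   s4     s1   s6   s3 
   s5     s1   s7   s3 
   s6     s6   s6   s8 
   s7     s1   s9   s3 
   s8     s6  s10   s8 
   s9     s1   s1   s3 
   s10    s6  s11   s8 
   s11    s6  s12   s8 
 * s12    s6   s6   s8 
(> = start, * = accepting)

start=s0 accept=s12 s0-a->s1 s0-b->s1 s0-c->s2 s1-a->s1 s1-b->s1 s1-c->s3 s2-a->s4 s2-b->s5 s2-c->s3 s3-a->s1 s3-b->s5 s3-c->s3 s4-a->s1 s4-b->s6 s4-c->s3 s5-a->s1 s5-b->s7 s5-c->s3 s6-a->s6 s6-b->s6 s6-c->s8 s7-a->s1 s7-b->s9 s7-c->s3 s8-a->s6 s8-b->s10 s8-c->s8 s9-a->s1 s9-b->s1 s9-c->s3 s10-a->s6 s10-b->s11 s10-c->s8 s11-a->s6 s11-b->s12 s11-c->s8 s12-a->s6 s12-b->s6 s12-c->s8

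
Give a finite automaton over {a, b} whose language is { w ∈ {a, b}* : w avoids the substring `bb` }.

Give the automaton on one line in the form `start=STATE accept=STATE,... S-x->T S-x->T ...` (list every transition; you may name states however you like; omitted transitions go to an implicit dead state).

Track partial matches of the forbidden pattern `bb`. State q2 is a dead state reached once `bb` has occurred; every other state accepts. q0 means no part of `bb` is currently matched.
3 states suffice.
        a   b  
>* q0   q0  q1 
 * q1   q0  q2 
   q2   q2  q2 
(> = start, * = accepting)

start=q0 accept=q0,q1 q0-a->q0 q0-b->q1 q1-a->q0 q1-b->q2 q2-a->q2 q2-b->q2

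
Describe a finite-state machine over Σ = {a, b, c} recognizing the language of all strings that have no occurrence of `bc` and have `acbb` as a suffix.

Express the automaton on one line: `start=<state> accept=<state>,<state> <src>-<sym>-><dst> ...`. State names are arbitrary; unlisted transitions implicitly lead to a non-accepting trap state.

start=s0 accept=s7 s0-a->s1 s0-b->s2 s0-c->s0 s1-a->s1 s1-b->s2 s1-c->s3 s2-a->s1 s2-b->s2 s2-c->s4 s3-a->s1 s3-b->s5 s3-c->s0 s4-a->s6 s4-b->s4 s4-c->s4 s5-a->s1 s5-b->s7 s5-c->s4 s6-a->s6 s6-b->s4 s6-c->s8 s7-a->s1 s7-b->s2 s7-c->s4 s8-a->s6 s8-b->s9 s8-c->s4 s9-a->s6 s9-b->s10 s9-c->s4 s10-a->s6 s10-b->s4 s10-c->s4

Handle the two conditions separately and then intersect. One (3 states) tracks partial matches of the forbidden pattern `bc`; the other (5 states) tracks how much of the suffix `acbb` has currently been matched. Each combined state is a pair, one component from each; accept when both components accept.
          a    b    c  
>  s0     s1   s2   s0 
   s1     s1   s2   s3 
   s2     s1   s2   s4 
   s3     s1   s5   s0 
   s4     s6   s4   s4 
   s5     s1   s7   s4 
   s6     s6   s4   s8 
 * s7     s1   s2   s4 
   s8     s6   s9   s4 
   s9     s6  s10   s4 
   s10    s6   s4   s4 
(> = start, * = accepting)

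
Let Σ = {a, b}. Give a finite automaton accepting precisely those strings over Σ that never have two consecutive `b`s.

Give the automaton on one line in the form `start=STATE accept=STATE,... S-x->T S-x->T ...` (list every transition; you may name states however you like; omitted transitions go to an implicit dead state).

start=s0 accept=s0,s1 s0-a->s0 s0-b->s1 s1-a->s0 s1-b->s2 s2-a->s2 s2-b->s2

This is the complement of 'contains `bb`'. Use the same substring-matching states — s0 through s2 holding how much of `bb` has just been matched — but flip the accepting set: everything except the trap s2 accepts.
3 states suffice.
        a   b  
>* s0   s0  s1 
 * s1   s0  s2 
   s2   s2  s2 
(> = start, * = accepting)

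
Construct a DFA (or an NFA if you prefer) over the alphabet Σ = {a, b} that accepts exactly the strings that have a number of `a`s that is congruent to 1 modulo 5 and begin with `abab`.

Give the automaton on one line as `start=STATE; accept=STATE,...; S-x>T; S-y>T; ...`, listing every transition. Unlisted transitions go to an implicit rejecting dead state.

Handle the two conditions separately and then intersect. The first has 5 states tracking the count of `a`s modulo 5; the second has 6 states tracking whether the input so far still matches the prefix `abab`. A product state is a pair (one from each), accepting exactly when both do.
With 14 states:
          a    b  
>  q0     q1   q2 
   q1     q3   q4 
   q2     q5   q2 
   q3     q6   q3 
   q4     q7   q5 
   q5     q3   q5 
   q6     q8   q6 
   q7     q6   q9 
   q8     q2   q8 
   q9    q10   q9 
   q10   q11  q10 
   q11   q12  q11 
   q12   q13  q12 
 * q13    q9  q13 
(> = start, * = accepting)

start=q0; accept=q13; q0-a>q1; q0-b>q2; q1-a>q3; q1-b>q4; q2-a>q5; q2-b>q2; q3-a>q6; q3-b>q3; q4-a>q7; q4-b>q5; q5-a>q3; q5-b>q5; q6-a>q8; q6-b>q6; q7-a>q6; q7-b>q9; q8-a>q2; q8-b>q8; q9-a>q10; q9-b>q9; q10-a>q11; q10-b>q10; q11-a>q12; q11-b>q11; q12-a>q13; q12-b>q12; q13-a>q9; q13-b>q13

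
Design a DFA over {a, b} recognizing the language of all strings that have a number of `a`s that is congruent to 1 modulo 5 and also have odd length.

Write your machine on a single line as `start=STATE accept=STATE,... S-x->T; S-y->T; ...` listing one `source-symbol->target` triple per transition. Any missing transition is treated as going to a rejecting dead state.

Handle the two conditions separately and then intersect. One (5 states) tracks the count of `a`s modulo 5; the other (2 states) tracks the input length modulo 2. Each combined state is a pair, one component from each; accept when both components accept.
        a   b  
>  q0   q1  q2 
 * q1   q3  q4 
   q2   q4  q0 
   q3   q5  q6 
   q4   q6  q1 
   q5   q7  q8 
   q6   q8  q3 
   q7   q2  q9 
   q8   q9  q5 
   q9   q0  q7 
(> = start, * = accepting)

start=q0; accept=q1; q0-a->q1; q0-b->q2; q1-a->q3; q1-b->q4; q2-a->q4; q2-b->q0; q3-a->q5; q3-b->q6; q4-a->q6; q4-b->q1; q5-a->q7; q5-b->q8; q6-a->q8; q6-b->q3; q7-a->q2; q7-b->q9; q8-a->q9; q8-b->q5; q9-a->q0; q9-b->q7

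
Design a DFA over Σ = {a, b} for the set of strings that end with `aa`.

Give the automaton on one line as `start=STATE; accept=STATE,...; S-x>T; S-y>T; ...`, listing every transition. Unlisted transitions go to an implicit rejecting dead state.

start=q0; accept=q2; q0-a>q1; q0-b>q0; q1-a>q2; q1-b>q0; q2-a>q2; q2-b>q0

Let each state record the length of the longest suffix of the input read so far that is also a prefix of `aa`. q1 means the last symbol is `a`; q2 means the last 2 symbols are `aa`. Accept only at q2, where the string currently ends in `aa`.
3 states suffice.
        a   b  
>  q0   q1  q0 
   q1   q2  q0 
 * q2   q2  q0 
(> = start, * = accepting)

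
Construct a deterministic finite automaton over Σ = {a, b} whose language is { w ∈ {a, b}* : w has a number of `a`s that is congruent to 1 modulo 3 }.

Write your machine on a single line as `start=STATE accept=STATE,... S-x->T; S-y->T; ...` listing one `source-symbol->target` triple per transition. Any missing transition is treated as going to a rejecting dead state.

start=S0; accept=S1; S0-a->S1; S0-b->S0; S1-a->S2; S1-b->S1; S2-a->S0; S2-b->S2

Keep the running count of `a`s modulo 3: each `a` advances along the cycle S0 → S1 → S2 → S0 while other symbols loop. Accept at S1.
A 3-state machine:
        a   b  
>  S0   S1  S0 
 * S1   S2  S1 
   S2   S0  S2 
(> = start, * = accepting)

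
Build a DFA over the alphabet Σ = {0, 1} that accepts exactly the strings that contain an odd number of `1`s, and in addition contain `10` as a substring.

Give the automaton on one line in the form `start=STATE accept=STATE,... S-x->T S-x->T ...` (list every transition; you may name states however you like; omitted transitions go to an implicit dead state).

Build one automaton per condition and run them in lockstep. One (2 states) tracks the count of `1`s modulo 2; the other (3 states) tracks whether and how much of `10` has been seen. Each combined state is a pair, one component from each; accept when both components accept.
With 5 states:
        0   1  
>  s0   s0  s1 
   s1   s2  s3 
 * s2   s2  s4 
   s3   s4  s1 
   s4   s4  s2 
(> = start, * = accepting)

start=s0 accept=s2 s0-0->s0 s0-1->s1 s1-0->s2 s1-1->s3 s2-0->s2 s2-1->s4 s3-0->s4 s3-1->s1 s4-0->s4 s4-1->s2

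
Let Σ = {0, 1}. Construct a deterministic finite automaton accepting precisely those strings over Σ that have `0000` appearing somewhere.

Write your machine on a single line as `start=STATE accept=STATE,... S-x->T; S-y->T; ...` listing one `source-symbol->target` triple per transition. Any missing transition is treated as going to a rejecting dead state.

start=A; accept=E; A-0->B; A-1->A; B-0->C; B-1->A; C-0->D; C-1->A; D-0->E; D-1->A; E-0->E; E-1->E

Track how much of `0000` has been matched so far: state A is no progress, E is the absorbing accept state reached once `0000` has occurred. Intermediate states record partial matches; on a mismatch, fall back to the longest reusable overlap.
       0  1 
>  A   B  A 
   B   C  A 
   C   D  A 
   D   E  A 
 * E   E  E 
(> = start, * = accepting)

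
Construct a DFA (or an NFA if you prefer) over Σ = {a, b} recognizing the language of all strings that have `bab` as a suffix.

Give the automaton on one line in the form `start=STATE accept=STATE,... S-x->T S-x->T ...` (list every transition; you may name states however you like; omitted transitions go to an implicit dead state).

Remember how much of `bab` the current input suffix matches. State q0 means no match yet; q1 means the last symbol is `b`; q2 means the last 2 symbols are `ba`; q3 means the last 3 symbols are `bab`. Only q3 accepts. On a mismatch, fall back to the longest proper suffix that is still a prefix of `bab`.
        a   b  
>  q0   q0  q1 
   q1   q2  q1 
   q2   q0  q3 
 * q3   q2  q1 
(> = start, * = accepting)

start=q0 accept=q3 q0-a->q0 q0-b->q1 q1-a->q2 q1-b->q1 q2-a->q0 q2-b->q3 q3-a->q2 q3-b->q1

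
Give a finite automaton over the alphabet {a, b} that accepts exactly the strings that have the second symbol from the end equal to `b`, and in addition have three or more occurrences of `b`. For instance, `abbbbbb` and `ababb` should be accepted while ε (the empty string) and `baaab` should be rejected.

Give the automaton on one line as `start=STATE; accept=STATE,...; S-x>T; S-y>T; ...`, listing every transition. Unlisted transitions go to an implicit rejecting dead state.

start=s0; accept=s10,s13,s14,s17; s0-a>s1; s0-b>s2; s1-a>s3; s1-b>s4; s2-a>s5; s2-b>s6; s3-a>s3; s3-b>s4; s4-a>s5; s4-b>s6; s5-a>s7; s5-b>s8; s6-a>s9; s6-b>s10; s7-a>s7; s7-b>s8; s8-a>s9; s8-b>s10; s9-a>s11; s9-b>s12; s10-a>s13; s10-b>s14; s11-a>s11; s11-b>s12; s12-a>s13; s12-b>s14; s13-a>s15; s13-b>s16; s14-a>s17; s14-b>s14; s15-a>s15; s15-b>s16; s16-a>s17; s16-b>s14; s17-a>s18; s17-b>s16; s18-a>s18; s18-b>s16

Handle the two conditions separately and then intersect. One (7 states) tracks the last 2 symbols read; the other (5 states) tracks the count of `b`s, saturating at 4. Each combined state is a pair, one component from each; accept when both components accept.
19 states suffice.
          a    b  
>  s0     s1   s2 
   s1     s3   s4 
   s2     s5   s6 
   s3     s3   s4 
   s4     s5   s6 
   s5     s7   s8 
   s6     s9  s10 
   s7     s7   s8 
   s8     s9  s10 
   s9    s11  s12 
 * s10   s13  s14 
   s11   s11  s12 
   s12   s13  s14 
 * s13   s15  s16 
 * s14   s17  s14 
   s15   s15  s16 
   s16   s17  s14 
 * s17   s18  s16 
   s18   s18  s16 
(> = start, * = accepting)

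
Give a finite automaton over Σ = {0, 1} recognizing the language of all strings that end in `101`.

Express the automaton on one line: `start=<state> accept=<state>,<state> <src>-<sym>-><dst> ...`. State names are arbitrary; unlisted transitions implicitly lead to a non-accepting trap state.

Let each state record the length of the longest suffix of the input read so far that is also a prefix of `101`. q1 means the last symbol is `1`; q2 means the last 2 symbols are `10`; q3 means the last 3 symbols are `101`. Accept only at q3, where the string currently ends in `101`.
        0   1  
>  q0   q0  q1 
   q1   q2  q1 
   q2   q0  q3 
 * q3   q2  q1 
(> = start, * = accepting)

start=q0 accept=q3 q0-0->q0 q0-1->q1 q1-0->q2 q1-1->q1 q2-0->q0 q2-1->q3 q3-0->q2 q3-1->q1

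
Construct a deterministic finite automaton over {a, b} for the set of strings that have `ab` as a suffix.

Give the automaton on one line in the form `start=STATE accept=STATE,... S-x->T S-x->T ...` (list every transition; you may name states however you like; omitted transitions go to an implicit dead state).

Remember how much of `ab` the current input suffix matches. State s0 means no match yet; s1 means the last symbol is `a`; s2 means the last 2 symbols are `ab`. Only s2 accepts. On a mismatch, fall back to the longest proper suffix that is still a prefix of `ab`.
        a   b  
>  s0   s1  s0 
   s1   s1  s2 
 * s2   s1  s0 
(> = start, * = accepting)

start=s0 accept=s2 s0-a->s1 s0-b->s0 s1-a->s1 s1-b->s2 s2-a->s1 s2-b->s0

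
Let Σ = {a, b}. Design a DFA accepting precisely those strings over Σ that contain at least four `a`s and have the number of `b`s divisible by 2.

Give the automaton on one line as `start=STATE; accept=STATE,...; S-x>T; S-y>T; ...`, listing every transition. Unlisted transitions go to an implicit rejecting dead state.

start=S0; accept=S7; S0-a>S1; S0-b>S2; S1-a>S3; S1-b>S4; S2-a>S4; S2-b>S0; S3-a>S5; S3-b>S6; S4-a>S6; S4-b>S1; S5-a>S7; S5-b>S8; S6-a>S8; S6-b>S3; S7-a>S7; S7-b>S9; S8-a>S9; S8-b>S5; S9-a>S9; S9-b>S7

Build one automaton per condition and run them in lockstep. The first has 6 states tracking the count of `a`s, saturating at 5; the second has 2 states tracking the count of `b`s modulo 2. A product state is a pair (one from each), accepting exactly when both do. Equivalent product states are then merged.
10 states suffice.
        a   b  
>  S0   S1  S2 
   S1   S3  S4 
   S2   S4  S0 
   S3   S5  S6 
   S4   S6  S1 
   S5   S7  S8 
   S6   S8  S3 
 * S7   S7  S9 
   S8   S9  S5 
   S9   S9  S7 
(> = start, * = accepting)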